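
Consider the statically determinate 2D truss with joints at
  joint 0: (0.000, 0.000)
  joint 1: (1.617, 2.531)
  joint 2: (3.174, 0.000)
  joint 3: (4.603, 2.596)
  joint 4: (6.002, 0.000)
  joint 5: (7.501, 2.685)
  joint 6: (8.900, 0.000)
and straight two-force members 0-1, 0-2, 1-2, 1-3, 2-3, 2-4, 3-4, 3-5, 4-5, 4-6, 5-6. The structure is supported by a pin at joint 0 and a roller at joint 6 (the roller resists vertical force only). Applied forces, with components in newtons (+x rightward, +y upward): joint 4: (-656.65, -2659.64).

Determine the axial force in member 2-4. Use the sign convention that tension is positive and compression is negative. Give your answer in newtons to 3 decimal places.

878.913

N=7 nodes, M=11 members, R=3 reactions → 2N=14, M+R=14
member 0 (0-1): L=3.0034, (cx,cy)=(0.5384,0.8427)
member 1 (0-2): L=3.1740, (cx,cy)=(1.0000,0.0000)
member 2 (1-2): L=2.9716, (cx,cy)=(0.5240,-0.8517)
member 3 (1-3): L=2.9867, (cx,cy)=(0.9998,0.0218)
member 4 (2-3): L=2.9633, (cx,cy)=(0.4822,0.8760)
member 5 (2-4): L=2.8280, (cx,cy)=(1.0000,0.0000)
member 6 (3-4): L=2.9490, (cx,cy)=(0.4744,-0.8803)
member 7 (3-5): L=2.8994, (cx,cy)=(0.9995,0.0307)
member 8 (4-5): L=3.0751, (cx,cy)=(0.4875,0.8731)
member 9 (4-6): L=2.8980, (cx,cy)=(1.0000,0.0000)
member 10 (5-6): L=3.0276, (cx,cy)=(0.4621,-0.8868)
solve A·x = −loads:
  F[0-1] = -1027.6802 N (compression)
  F[0-2] = -103.3647 N (compression)
  F[1-2] = +989.3848 N (tension)
  F[1-3] = -1071.9431 N (compression)
  F[2-3] = -961.9345 N (compression)
  F[2-4] = +878.9126 N (tension)
  F[3-4] = +915.0622 N (tension)
  F[3-5] = -1970.5996 N (compression)
  F[4-5] = +2123.4823 N (tension)
  F[4-6] = +934.5494 N (tension)
  F[5-6] = -2022.4816 N (compression)
  Rx@0 = +656.6500 N
  Ry@0 = +866.0266 N
  Ry@6 = +1793.6134 N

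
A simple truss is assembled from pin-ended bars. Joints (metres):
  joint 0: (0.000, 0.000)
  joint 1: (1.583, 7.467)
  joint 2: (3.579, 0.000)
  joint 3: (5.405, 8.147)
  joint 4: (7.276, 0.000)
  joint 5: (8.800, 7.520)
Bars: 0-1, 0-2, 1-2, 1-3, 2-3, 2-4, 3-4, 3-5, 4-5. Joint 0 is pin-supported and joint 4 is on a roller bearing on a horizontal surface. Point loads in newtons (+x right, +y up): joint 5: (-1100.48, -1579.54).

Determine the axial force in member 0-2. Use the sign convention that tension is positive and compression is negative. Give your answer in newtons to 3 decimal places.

N=6 nodes, M=9 members, R=3 reactions → 2N=12, M+R=12
member 0 (0-1): L=7.6330, (cx,cy)=(0.2074,0.9783)
member 1 (0-2): L=3.5790, (cx,cy)=(1.0000,0.0000)
member 2 (1-2): L=7.7292, (cx,cy)=(0.2582,-0.9661)
member 3 (1-3): L=3.8820, (cx,cy)=(0.9845,0.1752)
member 4 (2-3): L=8.3491, (cx,cy)=(0.2187,0.9758)
member 5 (2-4): L=3.6970, (cx,cy)=(1.0000,0.0000)
member 6 (3-4): L=8.3591, (cx,cy)=(0.2238,-0.9746)
member 7 (3-5): L=3.4524, (cx,cy)=(0.9834,-0.1816)
member 8 (4-5): L=7.6729, (cx,cy)=(0.1986,0.9801)
solve A·x = −loads:
  F[0-1] = -824.4661 N (compression)
  F[0-2] = -929.4938 N (compression)
  F[1-2] = +766.8967 N (tension)
  F[1-3] = -374.8267 N (compression)
  F[2-3] = -759.2648 N (compression)
  F[2-4] = -565.3931 N (compression)
  F[3-4] = +970.0750 N (tension)
  F[3-5] = -764.9380 N (compression)
  F[4-5] = -1753.3963 N (compression)
  Rx@0 = +1100.4800 N
  Ry@0 = +806.5408 N
  Ry@4 = +772.9992 N

-929.494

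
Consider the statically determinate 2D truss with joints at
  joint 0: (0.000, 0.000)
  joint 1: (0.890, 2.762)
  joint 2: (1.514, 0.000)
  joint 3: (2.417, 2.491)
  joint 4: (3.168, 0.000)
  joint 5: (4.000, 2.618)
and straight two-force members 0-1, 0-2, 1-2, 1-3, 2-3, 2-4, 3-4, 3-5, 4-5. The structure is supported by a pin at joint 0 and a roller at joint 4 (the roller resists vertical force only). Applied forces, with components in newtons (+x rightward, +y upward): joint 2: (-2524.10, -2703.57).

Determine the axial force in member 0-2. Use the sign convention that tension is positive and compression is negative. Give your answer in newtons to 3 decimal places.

N=6 nodes, M=9 members, R=3 reactions → 2N=12, M+R=12
member 0 (0-1): L=2.9019, (cx,cy)=(0.3067,0.9518)
member 1 (0-2): L=1.5140, (cx,cy)=(1.0000,0.0000)
member 2 (1-2): L=2.8316, (cx,cy)=(0.2204,-0.9754)
member 3 (1-3): L=1.5509, (cx,cy)=(0.9846,-0.1747)
member 4 (2-3): L=2.6496, (cx,cy)=(0.3408,0.9401)
member 5 (2-4): L=1.6540, (cx,cy)=(1.0000,0.0000)
member 6 (3-4): L=2.6017, (cx,cy)=(0.2887,-0.9574)
member 7 (3-5): L=1.5881, (cx,cy)=(0.9968,0.0800)
member 8 (4-5): L=2.7470, (cx,cy)=(0.3029,0.9530)
solve A·x = −loads:
  F[0-1] = -1482.9944 N (compression)
  F[0-2] = -2069.2646 N (compression)
  F[1-2] = +1593.7544 N (tension)
  F[1-3] = -818.6453 N (compression)
  F[2-3] = +1222.1608 N (tension)
  F[2-4] = +389.5332 N (tension)
  F[3-4] = -1349.4894 N (compression)
  F[3-5] = -0.0000 N (tension)
  F[4-5] = +0.0000 N (tension)
  Rx@0 = +2524.1000 N
  Ry@0 = +1411.5230 N
  Ry@4 = +1292.0470 N

-2069.265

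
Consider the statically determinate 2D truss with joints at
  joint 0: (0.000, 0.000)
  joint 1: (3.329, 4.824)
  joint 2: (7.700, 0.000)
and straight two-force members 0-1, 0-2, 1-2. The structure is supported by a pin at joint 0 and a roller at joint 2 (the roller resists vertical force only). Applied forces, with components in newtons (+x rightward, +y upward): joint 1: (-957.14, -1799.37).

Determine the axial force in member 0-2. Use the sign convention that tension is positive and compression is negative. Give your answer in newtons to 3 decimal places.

161.551

N=3 nodes, M=3 members, R=3 reactions → 2N=6, M+R=6
member 0 (0-1): L=5.8612, (cx,cy)=(0.5680,0.8230)
member 1 (0-2): L=7.7000, (cx,cy)=(1.0000,0.0000)
member 2 (1-2): L=6.5097, (cx,cy)=(0.6715,-0.7410)
solve A·x = −loads:
  F[0-1] = -1969.6086 N (compression)
  F[0-2] = +161.5507 N (tension)
  F[1-2] = -240.5975 N (compression)
  Rx@0 = +957.1400 N
  Ry@0 = +1621.0766 N
  Ry@2 = +178.2934 N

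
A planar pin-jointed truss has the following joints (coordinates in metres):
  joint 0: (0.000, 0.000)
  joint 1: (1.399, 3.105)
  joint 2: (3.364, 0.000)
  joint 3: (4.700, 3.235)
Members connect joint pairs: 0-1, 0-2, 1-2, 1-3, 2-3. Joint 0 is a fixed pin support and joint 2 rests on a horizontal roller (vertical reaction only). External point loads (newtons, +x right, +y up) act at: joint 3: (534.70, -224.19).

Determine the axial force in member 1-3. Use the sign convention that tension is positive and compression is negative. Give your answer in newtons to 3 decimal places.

N=4 nodes, M=5 members, R=3 reactions → 2N=8, M+R=8
member 0 (0-1): L=3.4056, (cx,cy)=(0.4108,0.9117)
member 1 (0-2): L=3.3640, (cx,cy)=(1.0000,0.0000)
member 2 (1-2): L=3.6745, (cx,cy)=(0.5348,-0.8450)
member 3 (1-3): L=3.3036, (cx,cy)=(0.9992,0.0394)
member 4 (2-3): L=3.5000, (cx,cy)=(0.3817,0.9243)
solve A·x = −loads:
  F[0-1] = +661.6351 N (tension)
  F[0-2] = +262.9056 N (tension)
  F[1-2] = -684.1625 N (compression)
  F[1-3] = +638.1519 N (tension)
  F[2-3] = -269.7255 N (compression)
  Rx@0 = -534.7000 N
  Ry@0 = -603.2320 N
  Ry@2 = +827.4220 N

638.152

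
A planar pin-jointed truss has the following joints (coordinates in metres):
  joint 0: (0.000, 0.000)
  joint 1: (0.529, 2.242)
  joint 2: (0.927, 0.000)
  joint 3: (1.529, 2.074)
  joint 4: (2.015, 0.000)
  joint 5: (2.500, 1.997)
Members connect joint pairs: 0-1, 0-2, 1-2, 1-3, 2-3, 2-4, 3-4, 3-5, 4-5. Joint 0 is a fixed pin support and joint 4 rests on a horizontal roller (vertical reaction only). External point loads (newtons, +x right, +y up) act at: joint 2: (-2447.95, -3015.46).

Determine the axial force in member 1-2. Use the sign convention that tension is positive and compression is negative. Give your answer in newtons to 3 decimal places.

N=6 nodes, M=9 members, R=3 reactions → 2N=12, M+R=12
member 0 (0-1): L=2.3036, (cx,cy)=(0.2296,0.9733)
member 1 (0-2): L=0.9270, (cx,cy)=(1.0000,0.0000)
member 2 (1-2): L=2.2771, (cx,cy)=(0.1748,-0.9846)
member 3 (1-3): L=1.0140, (cx,cy)=(0.9862,-0.1657)
member 4 (2-3): L=2.1596, (cx,cy)=(0.2788,0.9604)
member 5 (2-4): L=1.0880, (cx,cy)=(1.0000,0.0000)
member 6 (3-4): L=2.1302, (cx,cy)=(0.2281,-0.9736)
member 7 (3-5): L=0.9740, (cx,cy)=(0.9969,-0.0791)
member 8 (4-5): L=2.0551, (cx,cy)=(0.2360,0.9718)
solve A·x = −loads:
  F[0-1] = -1672.9078 N (compression)
  F[0-2] = -2063.7764 N (compression)
  F[1-2] = +1772.0536 N (tension)
  F[1-3] = -703.6304 N (compression)
  F[2-3] = +1323.1310 N (tension)
  F[2-4] = +325.0766 N (tension)
  F[3-4] = -1424.8399 N (compression)
  F[3-5] = -0.0000 N (tension)
  F[4-5] = -0.0000 N (tension)
  Rx@0 = +2447.9500 N
  Ry@0 = +1628.1987 N
  Ry@4 = +1387.2613 N

1772.054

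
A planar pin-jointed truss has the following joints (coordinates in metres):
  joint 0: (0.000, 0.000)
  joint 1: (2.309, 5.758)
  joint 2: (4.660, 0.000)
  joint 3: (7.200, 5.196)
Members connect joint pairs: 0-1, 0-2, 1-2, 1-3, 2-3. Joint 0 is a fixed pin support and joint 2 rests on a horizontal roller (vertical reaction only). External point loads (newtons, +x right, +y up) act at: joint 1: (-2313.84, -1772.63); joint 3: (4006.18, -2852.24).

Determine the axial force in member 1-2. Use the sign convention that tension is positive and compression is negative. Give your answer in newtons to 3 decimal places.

-4999.405

N=4 nodes, M=5 members, R=3 reactions → 2N=8, M+R=8
member 0 (0-1): L=6.2037, (cx,cy)=(0.3722,0.9282)
member 1 (0-2): L=4.6600, (cx,cy)=(1.0000,0.0000)
member 2 (1-2): L=6.2195, (cx,cy)=(0.3780,-0.9258)
member 3 (1-3): L=4.9232, (cx,cy)=(0.9935,-0.1142)
member 4 (2-3): L=5.7836, (cx,cy)=(0.4392,0.8984)
solve A·x = −loads:
  F[0-1] = +2443.8785 N (tension)
  F[0-2] = +782.7370 N (tension)
  F[1-2] = -4999.4048 N (compression)
  F[1-3] = +5146.8963 N (tension)
  F[2-3] = -2520.8101 N (compression)
  Rx@0 = -1692.3400 N
  Ry@0 = -2268.2955 N
  Ry@2 = +6893.1655 N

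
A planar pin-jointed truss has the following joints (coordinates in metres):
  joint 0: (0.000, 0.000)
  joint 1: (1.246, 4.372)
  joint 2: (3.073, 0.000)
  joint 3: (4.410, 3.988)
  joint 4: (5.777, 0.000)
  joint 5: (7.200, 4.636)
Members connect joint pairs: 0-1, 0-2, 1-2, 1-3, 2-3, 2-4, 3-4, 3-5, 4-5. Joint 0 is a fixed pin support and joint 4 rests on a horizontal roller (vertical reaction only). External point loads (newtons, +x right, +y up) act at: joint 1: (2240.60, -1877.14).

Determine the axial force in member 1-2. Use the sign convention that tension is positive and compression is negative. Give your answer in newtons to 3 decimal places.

-2096.558

N=6 nodes, M=9 members, R=3 reactions → 2N=12, M+R=12
member 0 (0-1): L=4.5461, (cx,cy)=(0.2741,0.9617)
member 1 (0-2): L=3.0730, (cx,cy)=(1.0000,0.0000)
member 2 (1-2): L=4.7384, (cx,cy)=(0.3856,-0.9227)
member 3 (1-3): L=3.1872, (cx,cy)=(0.9927,-0.1205)
member 4 (2-3): L=4.2062, (cx,cy)=(0.3179,0.9481)
member 5 (2-4): L=2.7040, (cx,cy)=(1.0000,0.0000)
member 6 (3-4): L=4.2158, (cx,cy)=(0.3243,-0.9460)
member 7 (3-5): L=2.8643, (cx,cy)=(0.9741,0.2262)
member 8 (4-5): L=4.8495, (cx,cy)=(0.2934,0.9560)
solve A·x = −loads:
  F[0-1] = +232.2955 N (tension)
  F[0-2] = +2176.9320 N (tension)
  F[1-2] = -2096.5575 N (compression)
  F[1-3] = -1378.5957 N (compression)
  F[2-3] = +2040.2631 N (tension)
  F[2-4] = +720.0196 N (tension)
  F[3-4] = -2220.5172 N (compression)
  F[3-5] = +0.0000 N (tension)
  F[4-5] = -0.0000 N (compression)
  Rx@0 = -2240.6000 N
  Ry@0 = -223.4000 N
  Ry@4 = +2100.5400 N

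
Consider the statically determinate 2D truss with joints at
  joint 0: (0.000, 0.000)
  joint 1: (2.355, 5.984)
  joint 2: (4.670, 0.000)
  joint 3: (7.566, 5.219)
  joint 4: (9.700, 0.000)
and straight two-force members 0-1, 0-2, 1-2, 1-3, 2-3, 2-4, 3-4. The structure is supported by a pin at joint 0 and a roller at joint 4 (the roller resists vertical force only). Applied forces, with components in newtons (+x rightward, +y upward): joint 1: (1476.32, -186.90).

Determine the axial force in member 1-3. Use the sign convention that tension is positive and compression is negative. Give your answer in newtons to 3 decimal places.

N=5 nodes, M=7 members, R=3 reactions → 2N=10, M+R=10
member 0 (0-1): L=6.4307, (cx,cy)=(0.3662,0.9305)
member 1 (0-2): L=4.6700, (cx,cy)=(1.0000,0.0000)
member 2 (1-2): L=6.4162, (cx,cy)=(0.3608,-0.9326)
member 3 (1-3): L=5.2669, (cx,cy)=(0.9894,-0.1452)
member 4 (2-3): L=5.9686, (cx,cy)=(0.4852,0.8744)
member 5 (2-4): L=5.0300, (cx,cy)=(1.0000,0.0000)
member 6 (3-4): L=5.6384, (cx,cy)=(0.3785,-0.9256)
solve A·x = −loads:
  F[0-1] = +826.6547 N (tension)
  F[0-2] = +1173.5905 N (tension)
  F[1-2] = -891.0585 N (compression)
  F[1-3] = -861.2242 N (compression)
  F[2-3] = +950.4066 N (tension)
  F[2-4] = +390.9520 N (tension)
  F[3-4] = -1032.9693 N (compression)
  Rx@0 = -1476.3200 N
  Ry@0 = -769.2287 N
  Ry@4 = +956.1287 N

-861.224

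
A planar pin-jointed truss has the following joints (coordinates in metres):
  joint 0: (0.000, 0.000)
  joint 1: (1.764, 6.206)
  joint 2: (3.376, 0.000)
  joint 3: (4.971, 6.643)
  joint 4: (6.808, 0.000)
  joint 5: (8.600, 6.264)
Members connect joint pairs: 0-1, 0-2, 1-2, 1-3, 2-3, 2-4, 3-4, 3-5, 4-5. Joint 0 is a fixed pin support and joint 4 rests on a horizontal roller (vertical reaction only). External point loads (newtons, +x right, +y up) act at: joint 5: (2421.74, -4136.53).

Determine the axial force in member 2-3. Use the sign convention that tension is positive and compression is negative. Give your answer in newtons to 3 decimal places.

N=6 nodes, M=9 members, R=3 reactions → 2N=12, M+R=12
member 0 (0-1): L=6.4518, (cx,cy)=(0.2734,0.9619)
member 1 (0-2): L=3.3760, (cx,cy)=(1.0000,0.0000)
member 2 (1-2): L=6.4119, (cx,cy)=(0.2514,-0.9679)
member 3 (1-3): L=3.2366, (cx,cy)=(0.9908,0.1350)
member 4 (2-3): L=6.8318, (cx,cy)=(0.2335,0.9724)
member 5 (2-4): L=3.4320, (cx,cy)=(1.0000,0.0000)
member 6 (3-4): L=6.8923, (cx,cy)=(0.2665,-0.9638)
member 7 (3-5): L=3.6487, (cx,cy)=(0.9946,-0.1039)
member 8 (4-5): L=6.5153, (cx,cy)=(0.2750,0.9614)
solve A·x = −loads:
  F[0-1] = +3448.4394 N (tension)
  F[0-2] = +1478.8997 N (tension)
  F[1-2] = -3181.7621 N (compression)
  F[1-3] = +1758.8596 N (tension)
  F[2-3] = +3167.0929 N (tension)
  F[2-4] = -60.4262 N (compression)
  F[3-4] = -3820.8391 N (compression)
  F[3-5] = +3519.5678 N (tension)
  F[4-5] = -3922.2223 N (compression)
  Rx@0 = -2421.7400 N
  Ry@0 = -3317.0448 N
  Ry@4 = +7453.5748 N

3167.093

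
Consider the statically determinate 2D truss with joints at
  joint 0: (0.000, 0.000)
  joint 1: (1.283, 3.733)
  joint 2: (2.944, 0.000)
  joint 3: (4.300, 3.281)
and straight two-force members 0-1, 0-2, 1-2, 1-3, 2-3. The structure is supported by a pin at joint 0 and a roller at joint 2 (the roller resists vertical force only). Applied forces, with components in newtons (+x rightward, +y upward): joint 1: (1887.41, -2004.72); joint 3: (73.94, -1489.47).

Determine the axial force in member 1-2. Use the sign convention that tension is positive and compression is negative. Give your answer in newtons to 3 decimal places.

N=4 nodes, M=5 members, R=3 reactions → 2N=8, M+R=8
member 0 (0-1): L=3.9473, (cx,cy)=(0.3250,0.9457)
member 1 (0-2): L=2.9440, (cx,cy)=(1.0000,0.0000)
member 2 (1-2): L=4.0859, (cx,cy)=(0.4065,-0.9136)
member 3 (1-3): L=3.0507, (cx,cy)=(0.9890,-0.1482)
member 4 (2-3): L=3.5502, (cx,cy)=(0.3820,0.9242)
solve A·x = −loads:
  F[0-1] = +2147.2179 N (tension)
  F[0-2] = +1263.4393 N (tension)
  F[1-2] = -4523.2602 N (compression)
  F[1-3] = +656.5633 N (tension)
  F[2-3] = -1506.4042 N (compression)
  Rx@0 = -1961.3500 N
  Ry@0 = -2030.6318 N
  Ry@2 = +5524.8218 N

-4523.260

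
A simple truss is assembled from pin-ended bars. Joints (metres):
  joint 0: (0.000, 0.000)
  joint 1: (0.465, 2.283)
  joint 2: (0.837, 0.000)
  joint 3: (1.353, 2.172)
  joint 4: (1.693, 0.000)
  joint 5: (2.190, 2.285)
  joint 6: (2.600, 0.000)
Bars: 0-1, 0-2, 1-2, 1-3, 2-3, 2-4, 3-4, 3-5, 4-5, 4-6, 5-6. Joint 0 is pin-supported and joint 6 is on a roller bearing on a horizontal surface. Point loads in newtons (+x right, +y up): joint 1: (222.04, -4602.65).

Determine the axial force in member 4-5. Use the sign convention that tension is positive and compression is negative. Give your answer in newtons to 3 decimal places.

1099.465

N=7 nodes, M=11 members, R=3 reactions → 2N=14, M+R=14
member 0 (0-1): L=2.3299, (cx,cy)=(0.1996,0.9799)
member 1 (0-2): L=0.8370, (cx,cy)=(1.0000,0.0000)
member 2 (1-2): L=2.3131, (cx,cy)=(0.1608,-0.9870)
member 3 (1-3): L=0.8949, (cx,cy)=(0.9923,-0.1240)
member 4 (2-3): L=2.2325, (cx,cy)=(0.2311,0.9729)
member 5 (2-4): L=0.8560, (cx,cy)=(1.0000,0.0000)
member 6 (3-4): L=2.1985, (cx,cy)=(0.1547,-0.9880)
member 7 (3-5): L=0.8446, (cx,cy)=(0.9910,0.1338)
member 8 (4-5): L=2.3384, (cx,cy)=(0.2125,0.9772)
member 9 (4-6): L=0.9070, (cx,cy)=(1.0000,0.0000)
member 10 (5-6): L=2.3215, (cx,cy)=(0.1766,-0.9843)
solve A·x = −loads:
  F[0-1] = -3658.1123 N (compression)
  F[0-2] = +952.1319 N (tension)
  F[1-2] = -929.9163 N (compression)
  F[1-3] = -808.8262 N (compression)
  F[2-3] = +943.3566 N (tension)
  F[2-4] = +584.5367 N (tension)
  F[3-4] = -1087.4289 N (compression)
  F[3-5] = -420.1383 N (compression)
  F[4-5] = +1099.4649 N (tension)
  F[4-6] = +182.6850 N (tension)
  F[5-6] = -1034.3943 N (compression)
  Rx@0 = -222.0400 N
  Ry@0 = +3584.5156 N
  Ry@6 = +1018.1344 N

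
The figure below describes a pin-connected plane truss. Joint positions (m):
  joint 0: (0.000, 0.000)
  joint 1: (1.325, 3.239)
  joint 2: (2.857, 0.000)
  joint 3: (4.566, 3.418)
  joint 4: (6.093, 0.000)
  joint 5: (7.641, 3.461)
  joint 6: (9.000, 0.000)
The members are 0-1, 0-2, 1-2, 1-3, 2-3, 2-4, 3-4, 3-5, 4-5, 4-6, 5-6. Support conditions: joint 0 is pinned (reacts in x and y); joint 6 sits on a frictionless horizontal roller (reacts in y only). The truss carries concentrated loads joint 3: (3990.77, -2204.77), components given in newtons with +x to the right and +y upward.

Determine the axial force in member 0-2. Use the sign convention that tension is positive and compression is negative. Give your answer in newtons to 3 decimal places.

N=7 nodes, M=11 members, R=3 reactions → 2N=14, M+R=14
member 0 (0-1): L=3.4995, (cx,cy)=(0.3786,0.9256)
member 1 (0-2): L=2.8570, (cx,cy)=(1.0000,0.0000)
member 2 (1-2): L=3.5830, (cx,cy)=(0.4276,-0.9040)
member 3 (1-3): L=3.2459, (cx,cy)=(0.9985,0.0551)
member 4 (2-3): L=3.8214, (cx,cy)=(0.4472,0.8944)
member 5 (2-4): L=3.2360, (cx,cy)=(1.0000,0.0000)
member 6 (3-4): L=3.7436, (cx,cy)=(0.4079,-0.9130)
member 7 (3-5): L=3.0753, (cx,cy)=(0.9999,0.0140)
member 8 (4-5): L=3.7914, (cx,cy)=(0.4083,0.9129)
member 9 (4-6): L=2.9070, (cx,cy)=(1.0000,0.0000)
member 10 (5-6): L=3.7183, (cx,cy)=(0.3655,-0.9308)
solve A·x = −loads:
  F[0-1] = +463.9278 N (tension)
  F[0-2] = +3815.1169 N (tension)
  F[1-2] = -452.4464 N (compression)
  F[1-3] = +369.6683 N (tension)
  F[2-3] = +457.2797 N (tension)
  F[2-4] = +3417.1625 N (tension)
  F[3-4] = -2919.1807 N (compression)
  F[3-5] = -2226.6539 N (compression)
  F[4-5] = +2919.7431 N (tension)
  F[4-6] = +1034.3317 N (tension)
  F[5-6] = -2829.9534 N (compression)
  Rx@0 = -3990.7700 N
  Ry@0 = -429.3891 N
  Ry@6 = +2634.1591 N

3815.117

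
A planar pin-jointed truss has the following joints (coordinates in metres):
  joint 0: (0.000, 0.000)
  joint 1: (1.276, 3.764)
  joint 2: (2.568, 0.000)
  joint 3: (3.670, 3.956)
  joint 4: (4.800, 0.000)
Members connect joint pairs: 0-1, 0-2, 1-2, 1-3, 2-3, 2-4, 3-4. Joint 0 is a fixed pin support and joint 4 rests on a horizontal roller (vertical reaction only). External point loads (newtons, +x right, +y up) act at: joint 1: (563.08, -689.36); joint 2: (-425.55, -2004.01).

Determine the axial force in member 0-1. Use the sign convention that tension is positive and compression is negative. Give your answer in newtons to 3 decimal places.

-1052.120

N=5 nodes, M=7 members, R=3 reactions → 2N=10, M+R=10
member 0 (0-1): L=3.9744, (cx,cy)=(0.3211,0.9471)
member 1 (0-2): L=2.5680, (cx,cy)=(1.0000,0.0000)
member 2 (1-2): L=3.9796, (cx,cy)=(0.3247,-0.9458)
member 3 (1-3): L=2.4017, (cx,cy)=(0.9968,0.0799)
member 4 (2-3): L=4.1066, (cx,cy)=(0.2683,0.9633)
member 5 (2-4): L=2.2320, (cx,cy)=(1.0000,0.0000)
member 6 (3-4): L=4.1142, (cx,cy)=(0.2747,-0.9615)
solve A·x = −loads:
  F[0-1] = -1052.1197 N (compression)
  F[0-2] = +475.3179 N (tension)
  F[1-2] = +241.6078 N (tension)
  F[1-3] = -982.4523 N (compression)
  F[2-3] = +1843.0901 N (tension)
  F[2-4] = +484.7200 N (tension)
  F[3-4] = -1764.8197 N (compression)
  Rx@0 = -137.5300 N
  Ry@0 = +996.4212 N
  Ry@4 = +1696.9488 N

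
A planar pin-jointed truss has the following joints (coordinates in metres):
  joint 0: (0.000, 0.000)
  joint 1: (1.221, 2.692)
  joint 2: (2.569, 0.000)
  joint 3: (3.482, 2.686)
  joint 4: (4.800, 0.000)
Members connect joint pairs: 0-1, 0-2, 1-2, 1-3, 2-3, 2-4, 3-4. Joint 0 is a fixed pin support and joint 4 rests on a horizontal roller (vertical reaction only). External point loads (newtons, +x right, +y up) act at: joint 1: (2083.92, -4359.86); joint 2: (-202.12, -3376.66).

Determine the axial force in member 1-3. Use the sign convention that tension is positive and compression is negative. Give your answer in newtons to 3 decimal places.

-3389.958

N=5 nodes, M=7 members, R=3 reactions → 2N=10, M+R=10
member 0 (0-1): L=2.9560, (cx,cy)=(0.4131,0.9107)
member 1 (0-2): L=2.5690, (cx,cy)=(1.0000,0.0000)
member 2 (1-2): L=3.0106, (cx,cy)=(0.4477,-0.8942)
member 3 (1-3): L=2.2610, (cx,cy)=(1.0000,-0.0027)
member 4 (2-3): L=2.8369, (cx,cy)=(0.3218,0.9468)
member 5 (2-4): L=2.2310, (cx,cy)=(1.0000,0.0000)
member 6 (3-4): L=2.9919, (cx,cy)=(0.4405,-0.8977)
solve A·x = −loads:
  F[0-1] = -4009.5790 N (compression)
  F[0-2] = +3538.0113 N (tension)
  F[1-2] = -782.1093 N (compression)
  F[1-3] = -3389.9577 N (compression)
  F[2-3] = +4305.0256 N (tension)
  F[2-4] = +2004.4728 N (tension)
  F[3-4] = -4550.2787 N (compression)
  Rx@0 = -1881.8000 N
  Ry@0 = +3651.5322 N
  Ry@4 = +4084.9878 N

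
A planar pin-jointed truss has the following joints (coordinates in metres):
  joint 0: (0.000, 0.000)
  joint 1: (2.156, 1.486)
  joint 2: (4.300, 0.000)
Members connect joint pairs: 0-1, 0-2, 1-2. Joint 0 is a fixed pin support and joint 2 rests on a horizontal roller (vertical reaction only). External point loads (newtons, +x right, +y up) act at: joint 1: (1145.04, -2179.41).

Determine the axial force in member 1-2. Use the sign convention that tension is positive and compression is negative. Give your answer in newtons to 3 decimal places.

N=3 nodes, M=3 members, R=3 reactions → 2N=6, M+R=6
member 0 (0-1): L=2.6185, (cx,cy)=(0.8234,0.5675)
member 1 (0-2): L=4.3000, (cx,cy)=(1.0000,0.0000)
member 2 (1-2): L=2.6086, (cx,cy)=(0.8219,-0.5696)
solve A·x = −loads:
  F[0-1] = -1217.5477 N (compression)
  F[0-2] = +2147.5357 N (tension)
  F[1-2] = -2612.9283 N (compression)
  Rx@0 = -1145.0400 N
  Ry@0 = +690.9594 N
  Ry@2 = +1488.4506 N

-2612.928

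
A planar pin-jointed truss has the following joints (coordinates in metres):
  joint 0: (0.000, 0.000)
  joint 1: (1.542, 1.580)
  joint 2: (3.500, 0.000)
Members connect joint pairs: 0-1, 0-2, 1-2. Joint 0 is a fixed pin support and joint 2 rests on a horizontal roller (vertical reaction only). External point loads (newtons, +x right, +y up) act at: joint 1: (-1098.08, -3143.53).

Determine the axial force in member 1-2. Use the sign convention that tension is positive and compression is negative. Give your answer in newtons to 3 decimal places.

N=3 nodes, M=3 members, R=3 reactions → 2N=6, M+R=6
member 0 (0-1): L=2.2078, (cx,cy)=(0.6984,0.7157)
member 1 (0-2): L=3.5000, (cx,cy)=(1.0000,0.0000)
member 2 (1-2): L=2.5160, (cx,cy)=(0.7782,-0.6280)
solve A·x = −loads:
  F[0-1] = -3149.9368 N (compression)
  F[0-2] = +1101.9882 N (tension)
  F[1-2] = -1416.0277 N (compression)
  Rx@0 = +1098.0800 N
  Ry@0 = +2254.2852 N
  Ry@2 = +889.2448 N

-1416.028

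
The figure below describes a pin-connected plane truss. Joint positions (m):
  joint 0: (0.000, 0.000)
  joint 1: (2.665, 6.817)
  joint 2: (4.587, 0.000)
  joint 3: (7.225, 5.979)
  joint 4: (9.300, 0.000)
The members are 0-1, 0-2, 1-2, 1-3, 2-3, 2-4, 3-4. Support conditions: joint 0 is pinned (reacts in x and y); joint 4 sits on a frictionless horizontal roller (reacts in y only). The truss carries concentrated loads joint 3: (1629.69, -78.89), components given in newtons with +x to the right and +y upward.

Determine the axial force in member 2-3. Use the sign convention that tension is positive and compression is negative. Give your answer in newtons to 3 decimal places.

1272.779

N=5 nodes, M=7 members, R=3 reactions → 2N=10, M+R=10
member 0 (0-1): L=7.3194, (cx,cy)=(0.3641,0.9314)
member 1 (0-2): L=4.5870, (cx,cy)=(1.0000,0.0000)
member 2 (1-2): L=7.0828, (cx,cy)=(0.2714,-0.9625)
member 3 (1-3): L=4.6364, (cx,cy)=(0.9835,-0.1807)
member 4 (2-3): L=6.5351, (cx,cy)=(0.4037,0.9149)
member 5 (2-4): L=4.7130, (cx,cy)=(1.0000,0.0000)
member 6 (3-4): L=6.3288, (cx,cy)=(0.3279,-0.9447)
solve A·x = −loads:
  F[0-1] = +1106.0509 N (tension)
  F[0-2] = +1226.9763 N (tension)
  F[1-2] = -1209.8715 N (compression)
  F[1-3] = +743.2697 N (tension)
  F[2-3] = +1272.7792 N (tension)
  F[2-4] = +384.8836 N (tension)
  F[3-4] = -1173.9094 N (compression)
  Rx@0 = -1629.6900 N
  Ry@0 = -1030.1312 N
  Ry@4 = +1109.0212 N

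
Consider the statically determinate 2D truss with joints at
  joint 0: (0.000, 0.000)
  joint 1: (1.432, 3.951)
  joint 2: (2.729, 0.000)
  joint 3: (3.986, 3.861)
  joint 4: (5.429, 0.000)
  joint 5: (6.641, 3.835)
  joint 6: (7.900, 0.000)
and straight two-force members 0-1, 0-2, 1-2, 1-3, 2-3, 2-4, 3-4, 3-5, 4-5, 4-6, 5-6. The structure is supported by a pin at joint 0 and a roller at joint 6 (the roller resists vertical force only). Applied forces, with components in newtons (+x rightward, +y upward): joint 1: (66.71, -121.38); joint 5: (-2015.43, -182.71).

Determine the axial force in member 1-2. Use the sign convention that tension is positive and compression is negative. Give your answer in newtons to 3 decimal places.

1030.949

N=7 nodes, M=11 members, R=3 reactions → 2N=14, M+R=14
member 0 (0-1): L=4.2025, (cx,cy)=(0.3407,0.9402)
member 1 (0-2): L=2.7290, (cx,cy)=(1.0000,0.0000)
member 2 (1-2): L=4.1584, (cx,cy)=(0.3119,-0.9501)
member 3 (1-3): L=2.5556, (cx,cy)=(0.9994,-0.0352)
member 4 (2-3): L=4.0605, (cx,cy)=(0.3096,0.9509)
member 5 (2-4): L=2.7000, (cx,cy)=(1.0000,0.0000)
member 6 (3-4): L=4.1218, (cx,cy)=(0.3501,-0.9367)
member 7 (3-5): L=2.6551, (cx,cy)=(1.0000,-0.0098)
member 8 (4-5): L=4.0220, (cx,cy)=(0.3013,0.9535)
member 9 (4-6): L=2.4710, (cx,cy)=(1.0000,0.0000)
member 10 (5-6): L=4.0364, (cx,cy)=(0.3119,-0.9501)
solve A·x = −loads:
  F[0-1] = -1141.8435 N (compression)
  F[0-2] = -1559.6375 N (compression)
  F[1-2] = +1030.9491 N (tension)
  F[1-3] = -777.8238 N (compression)
  F[2-3] = -1030.1249 N (compression)
  F[2-4] = -919.1924 N (compression)
  F[3-4] = +1031.6891 N (tension)
  F[3-5] = -1457.4877 N (compression)
  F[4-5] = -1013.5144 N (compression)
  F[4-6] = -252.5941 N (compression)
  F[5-6] = +809.8205 N (tension)
  Rx@0 = +1948.7200 N
  Ry@0 = +1073.5089 N
  Ry@6 = -769.4189 N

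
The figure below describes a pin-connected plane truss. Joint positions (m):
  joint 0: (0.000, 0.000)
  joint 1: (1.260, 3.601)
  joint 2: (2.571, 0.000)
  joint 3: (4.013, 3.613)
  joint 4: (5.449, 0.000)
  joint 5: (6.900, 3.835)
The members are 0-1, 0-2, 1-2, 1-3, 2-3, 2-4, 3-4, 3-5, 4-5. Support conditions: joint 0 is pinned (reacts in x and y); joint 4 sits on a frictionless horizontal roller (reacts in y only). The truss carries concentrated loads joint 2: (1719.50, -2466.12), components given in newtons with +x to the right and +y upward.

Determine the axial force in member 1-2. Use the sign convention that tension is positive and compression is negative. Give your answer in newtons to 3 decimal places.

1381.860

N=6 nodes, M=9 members, R=3 reactions → 2N=12, M+R=12
member 0 (0-1): L=3.8151, (cx,cy)=(0.3303,0.9439)
member 1 (0-2): L=2.5710, (cx,cy)=(1.0000,0.0000)
member 2 (1-2): L=3.8322, (cx,cy)=(0.3421,-0.9397)
member 3 (1-3): L=2.7530, (cx,cy)=(1.0000,0.0044)
member 4 (2-3): L=3.8901, (cx,cy)=(0.3707,0.9288)
member 5 (2-4): L=2.8780, (cx,cy)=(1.0000,0.0000)
member 6 (3-4): L=3.8879, (cx,cy)=(0.3693,-0.9293)
member 7 (3-5): L=2.8955, (cx,cy)=(0.9971,0.0767)
member 8 (4-5): L=4.1003, (cx,cy)=(0.3539,0.9353)
solve A·x = −loads:
  F[0-1] = -1379.9654 N (compression)
  F[0-2] = +2175.2594 N (tension)
  F[1-2] = +1381.8603 N (tension)
  F[1-3] = -928.5015 N (compression)
  F[2-3] = +1257.1986 N (tension)
  F[2-4] = +462.4725 N (tension)
  F[3-4] = -1252.1259 N (compression)
  F[3-5] = -0.0000 N (compression)
  F[4-5] = -0.0000 N (compression)
  Rx@0 = -1719.5000 N
  Ry@0 = +1302.5314 N
  Ry@4 = +1163.5886 N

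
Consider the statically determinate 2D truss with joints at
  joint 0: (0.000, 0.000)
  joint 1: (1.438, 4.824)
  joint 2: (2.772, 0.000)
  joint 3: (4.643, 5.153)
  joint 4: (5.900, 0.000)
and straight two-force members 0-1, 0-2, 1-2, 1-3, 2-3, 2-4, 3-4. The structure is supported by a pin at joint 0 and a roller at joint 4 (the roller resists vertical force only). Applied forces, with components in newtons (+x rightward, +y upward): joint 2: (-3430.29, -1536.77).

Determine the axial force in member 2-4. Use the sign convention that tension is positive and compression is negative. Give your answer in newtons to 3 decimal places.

N=5 nodes, M=7 members, R=3 reactions → 2N=10, M+R=10
member 0 (0-1): L=5.0338, (cx,cy)=(0.2857,0.9583)
member 1 (0-2): L=2.7720, (cx,cy)=(1.0000,0.0000)
member 2 (1-2): L=5.0051, (cx,cy)=(0.2665,-0.9638)
member 3 (1-3): L=3.2218, (cx,cy)=(0.9948,0.1021)
member 4 (2-3): L=5.4822, (cx,cy)=(0.3413,0.9400)
member 5 (2-4): L=3.1280, (cx,cy)=(1.0000,0.0000)
member 6 (3-4): L=5.3041, (cx,cy)=(0.2370,-0.9715)
solve A·x = −loads:
  F[0-1] = -850.1773 N (compression)
  F[0-2] = -3187.4193 N (compression)
  F[1-2] = +796.8404 N (tension)
  F[1-3] = -457.6456 N (compression)
  F[2-3] = +817.8597 N (tension)
  F[2-4] = +176.1267 N (tension)
  F[3-4] = -743.1928 N (compression)
  Rx@0 = +3430.2900 N
  Ry@0 = +814.7486 N
  Ry@4 = +722.0214 N

176.127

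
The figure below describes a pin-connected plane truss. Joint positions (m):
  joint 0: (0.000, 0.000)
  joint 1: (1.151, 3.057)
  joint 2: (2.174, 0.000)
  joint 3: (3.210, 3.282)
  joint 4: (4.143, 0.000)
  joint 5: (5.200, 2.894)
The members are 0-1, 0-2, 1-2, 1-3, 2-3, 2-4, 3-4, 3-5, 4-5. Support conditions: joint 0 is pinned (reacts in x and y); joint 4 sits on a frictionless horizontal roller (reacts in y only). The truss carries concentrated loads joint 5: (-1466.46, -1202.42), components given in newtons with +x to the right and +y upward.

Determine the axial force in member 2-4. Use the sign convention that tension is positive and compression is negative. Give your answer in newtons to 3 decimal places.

-764.612

N=6 nodes, M=9 members, R=3 reactions → 2N=12, M+R=12
member 0 (0-1): L=3.2665, (cx,cy)=(0.3524,0.9359)
member 1 (0-2): L=2.1740, (cx,cy)=(1.0000,0.0000)
member 2 (1-2): L=3.2236, (cx,cy)=(0.3173,-0.9483)
member 3 (1-3): L=2.0713, (cx,cy)=(0.9941,0.1086)
member 4 (2-3): L=3.4416, (cx,cy)=(0.3010,0.9536)
member 5 (2-4): L=1.9690, (cx,cy)=(1.0000,0.0000)
member 6 (3-4): L=3.4120, (cx,cy)=(0.2734,-0.9619)
member 7 (3-5): L=2.0275, (cx,cy)=(0.9815,-0.1914)
member 8 (4-5): L=3.0810, (cx,cy)=(0.3431,0.9393)
solve A·x = −loads:
  F[0-1] = -766.7688 N (compression)
  F[0-2] = -1196.2779 N (compression)
  F[1-2] = +699.9735 N (tension)
  F[1-3] = -495.2454 N (compression)
  F[2-3] = -696.0777 N (compression)
  F[2-4] = -764.6119 N (compression)
  F[3-4] = +940.4118 N (tension)
  F[3-5] = -977.0558 N (compression)
  F[4-5] = -1479.1726 N (compression)
  Rx@0 = +1466.4600 N
  Ry@0 = +717.5905 N
  Ry@4 = +484.8295 N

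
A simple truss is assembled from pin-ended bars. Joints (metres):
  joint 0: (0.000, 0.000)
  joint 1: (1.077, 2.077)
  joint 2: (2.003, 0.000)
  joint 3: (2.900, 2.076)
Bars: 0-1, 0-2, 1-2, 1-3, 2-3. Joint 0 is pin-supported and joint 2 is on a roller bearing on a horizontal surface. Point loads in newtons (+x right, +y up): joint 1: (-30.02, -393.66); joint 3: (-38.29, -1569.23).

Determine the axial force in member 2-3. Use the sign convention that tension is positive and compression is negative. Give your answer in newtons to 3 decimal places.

-1709.066

N=4 nodes, M=5 members, R=3 reactions → 2N=8, M+R=8
member 0 (0-1): L=2.3396, (cx,cy)=(0.4603,0.8877)
member 1 (0-2): L=2.0030, (cx,cy)=(1.0000,0.0000)
member 2 (1-2): L=2.2741, (cx,cy)=(0.4072,-0.9133)
member 3 (1-3): L=1.8230, (cx,cy)=(1.0000,-0.0005)
member 4 (2-3): L=2.2615, (cx,cy)=(0.3966,0.9180)
solve A·x = −loads:
  F[0-1] = +506.8323 N (tension)
  F[0-2] = -301.6199 N (compression)
  F[1-2] = -924.0269 N (compression)
  F[1-3] = +639.5929 N (tension)
  F[2-3] = -1709.0661 N (compression)
  Rx@0 = +68.3100 N
  Ry@0 = -449.9394 N
  Ry@2 = +2412.8294 N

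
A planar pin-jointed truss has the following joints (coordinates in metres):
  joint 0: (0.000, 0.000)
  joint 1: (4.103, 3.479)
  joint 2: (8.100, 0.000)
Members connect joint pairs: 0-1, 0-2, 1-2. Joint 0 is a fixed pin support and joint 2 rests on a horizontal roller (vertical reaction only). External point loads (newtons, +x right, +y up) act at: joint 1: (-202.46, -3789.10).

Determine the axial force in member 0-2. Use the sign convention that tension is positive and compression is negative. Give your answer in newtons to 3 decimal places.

2105.215

N=3 nodes, M=3 members, R=3 reactions → 2N=6, M+R=6
member 0 (0-1): L=5.3794, (cx,cy)=(0.7627,0.6467)
member 1 (0-2): L=8.1000, (cx,cy)=(1.0000,0.0000)
member 2 (1-2): L=5.2990, (cx,cy)=(0.7543,-0.6565)
solve A·x = −loads:
  F[0-1] = -3025.5739 N (compression)
  F[0-2] = +2105.2150 N (tension)
  F[1-2] = -2790.9793 N (compression)
  Rx@0 = +202.4600 N
  Ry@0 = +1956.7149 N
  Ry@2 = +1832.3851 N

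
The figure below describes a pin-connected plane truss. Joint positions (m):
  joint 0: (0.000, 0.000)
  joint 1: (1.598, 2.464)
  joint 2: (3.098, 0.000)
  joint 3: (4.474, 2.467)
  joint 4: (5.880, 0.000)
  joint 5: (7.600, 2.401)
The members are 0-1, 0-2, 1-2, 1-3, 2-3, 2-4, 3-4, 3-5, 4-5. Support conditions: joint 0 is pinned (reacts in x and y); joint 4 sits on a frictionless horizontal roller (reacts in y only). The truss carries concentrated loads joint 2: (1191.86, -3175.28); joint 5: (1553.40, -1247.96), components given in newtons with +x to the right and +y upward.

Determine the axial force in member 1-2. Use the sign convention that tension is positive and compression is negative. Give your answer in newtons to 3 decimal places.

588.060

N=6 nodes, M=9 members, R=3 reactions → 2N=12, M+R=12
member 0 (0-1): L=2.9368, (cx,cy)=(0.5441,0.8390)
member 1 (0-2): L=3.0980, (cx,cy)=(1.0000,0.0000)
member 2 (1-2): L=2.8847, (cx,cy)=(0.5200,-0.8542)
member 3 (1-3): L=2.8760, (cx,cy)=(1.0000,0.0010)
member 4 (2-3): L=2.8248, (cx,cy)=(0.4871,0.8733)
member 5 (2-4): L=2.7820, (cx,cy)=(1.0000,0.0000)
member 6 (3-4): L=2.8395, (cx,cy)=(0.4952,-0.8688)
member 7 (3-5): L=3.1267, (cx,cy)=(0.9998,-0.0211)
member 8 (4-5): L=2.9535, (cx,cy)=(0.5824,0.8129)
solve A·x = −loads:
  F[0-1] = -599.4772 N (compression)
  F[0-2] = +3071.4513 N (tension)
  F[1-2] = +588.0598 N (tension)
  F[1-3] = -631.9774 N (compression)
  F[2-3] = +3060.6437 N (tension)
  F[2-4] = +694.4915 N (tension)
  F[3-4] = -3134.4387 N (compression)
  F[3-5] = +2411.4711 N (tension)
  F[4-5] = -1472.5184 N (compression)
  Rx@0 = -2745.2600 N
  Ry@0 = +502.9633 N
  Ry@4 = +3920.2767 N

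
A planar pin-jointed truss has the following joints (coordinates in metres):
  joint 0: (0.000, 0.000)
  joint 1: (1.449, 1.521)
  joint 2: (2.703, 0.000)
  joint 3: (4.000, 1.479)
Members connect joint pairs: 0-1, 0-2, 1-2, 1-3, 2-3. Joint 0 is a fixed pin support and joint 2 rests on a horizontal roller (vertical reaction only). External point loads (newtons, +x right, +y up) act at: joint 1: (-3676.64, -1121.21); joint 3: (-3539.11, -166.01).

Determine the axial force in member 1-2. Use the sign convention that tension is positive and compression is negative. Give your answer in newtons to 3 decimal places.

4380.292

N=4 nodes, M=5 members, R=3 reactions → 2N=8, M+R=8
member 0 (0-1): L=2.1007, (cx,cy)=(0.6898,0.7240)
member 1 (0-2): L=2.7030, (cx,cy)=(1.0000,0.0000)
member 2 (1-2): L=1.9713, (cx,cy)=(0.6361,-0.7716)
member 3 (1-3): L=2.5513, (cx,cy)=(0.9999,-0.0165)
member 4 (2-3): L=1.9671, (cx,cy)=(0.6593,0.7519)
solve A·x = −loads:
  F[0-1] = -6140.4033 N (compression)
  F[0-2] = -2980.3323 N (compression)
  F[1-2] = +4380.2916 N (tension)
  F[1-3] = -3345.6831 N (compression)
  F[2-3] = -294.0556 N (compression)
  Rx@0 = +7215.7500 N
  Ry@0 = +4445.8733 N
  Ry@2 = -3158.6533 N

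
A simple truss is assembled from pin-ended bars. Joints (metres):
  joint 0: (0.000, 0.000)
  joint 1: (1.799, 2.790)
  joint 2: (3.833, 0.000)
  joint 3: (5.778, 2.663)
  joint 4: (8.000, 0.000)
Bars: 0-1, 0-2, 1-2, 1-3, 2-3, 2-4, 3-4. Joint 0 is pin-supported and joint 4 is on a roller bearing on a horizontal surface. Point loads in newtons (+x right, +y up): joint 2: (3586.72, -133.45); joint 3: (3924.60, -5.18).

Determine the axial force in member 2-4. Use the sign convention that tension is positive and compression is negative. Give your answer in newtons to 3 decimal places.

N=5 nodes, M=7 members, R=3 reactions → 2N=10, M+R=10
member 0 (0-1): L=3.3197, (cx,cy)=(0.5419,0.8404)
member 1 (0-2): L=3.8330, (cx,cy)=(1.0000,0.0000)
member 2 (1-2): L=3.4527, (cx,cy)=(0.5891,-0.8081)
member 3 (1-3): L=3.9810, (cx,cy)=(0.9995,-0.0319)
member 4 (2-3): L=3.2977, (cx,cy)=(0.5898,0.8075)
member 5 (2-4): L=4.1670, (cx,cy)=(1.0000,0.0000)
member 6 (3-4): L=3.4683, (cx,cy)=(0.6407,-0.7678)
solve A·x = −loads:
  F[0-1] = +1470.0166 N (tension)
  F[0-2] = +6714.6972 N (tension)
  F[1-2] = -1597.5515 N (compression)
  F[1-3] = +1738.6273 N (tension)
  F[2-3] = +1763.8312 N (tension)
  F[2-4] = +1146.5301 N (tension)
  F[3-4] = -1789.5898 N (compression)
  Rx@0 = -7511.3200 N
  Ry@0 = -1235.4517 N
  Ry@4 = +1374.0817 N

1146.530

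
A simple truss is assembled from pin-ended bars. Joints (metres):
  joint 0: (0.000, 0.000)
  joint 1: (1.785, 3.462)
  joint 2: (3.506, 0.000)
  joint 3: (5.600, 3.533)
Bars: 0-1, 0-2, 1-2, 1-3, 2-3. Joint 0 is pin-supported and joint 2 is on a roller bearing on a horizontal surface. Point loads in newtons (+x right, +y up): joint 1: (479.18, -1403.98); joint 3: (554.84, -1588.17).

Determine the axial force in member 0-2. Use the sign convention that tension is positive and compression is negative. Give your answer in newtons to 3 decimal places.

N=4 nodes, M=5 members, R=3 reactions → 2N=8, M+R=8
member 0 (0-1): L=3.8951, (cx,cy)=(0.4583,0.8888)
member 1 (0-2): L=3.5060, (cx,cy)=(1.0000,0.0000)
member 2 (1-2): L=3.8662, (cx,cy)=(0.4451,-0.8955)
member 3 (1-3): L=3.8157, (cx,cy)=(0.9998,0.0186)
member 4 (2-3): L=4.1069, (cx,cy)=(0.5099,0.8603)
solve A·x = −loads:
  F[0-1] = +1453.2382 N (tension)
  F[0-2] = +368.0444 N (tension)
  F[1-2] = -2978.8977 N (compression)
  F[1-3] = +1513.0936 N (tension)
  F[2-3] = -1878.8971 N (compression)
  Rx@0 = -1034.0200 N
  Ry@0 = -1291.6570 N
  Ry@2 = +4283.8070 N

368.044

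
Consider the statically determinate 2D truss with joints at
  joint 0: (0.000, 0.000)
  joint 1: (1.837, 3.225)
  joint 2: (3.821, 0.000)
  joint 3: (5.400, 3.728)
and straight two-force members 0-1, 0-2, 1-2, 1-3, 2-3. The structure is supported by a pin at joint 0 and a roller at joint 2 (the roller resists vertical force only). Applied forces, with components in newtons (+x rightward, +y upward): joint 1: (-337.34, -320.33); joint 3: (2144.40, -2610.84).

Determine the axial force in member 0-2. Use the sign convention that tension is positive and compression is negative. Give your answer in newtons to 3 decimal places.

N=4 nodes, M=5 members, R=3 reactions → 2N=8, M+R=8
member 0 (0-1): L=3.7115, (cx,cy)=(0.4949,0.8689)
member 1 (0-2): L=3.8210, (cx,cy)=(1.0000,0.0000)
member 2 (1-2): L=3.7864, (cx,cy)=(0.5240,-0.8517)
member 3 (1-3): L=3.5983, (cx,cy)=(0.9902,0.1398)
member 4 (2-3): L=4.0486, (cx,cy)=(0.3900,0.9208)
solve A·x = −loads:
  F[0-1] = +3130.3943 N (tension)
  F[0-2] = +257.6750 N (tension)
  F[1-2] = -2996.6899 N (compression)
  F[1-3] = +3491.2073 N (tension)
  F[2-3] = -3365.3679 N (compression)
  Rx@0 = -1807.0600 N
  Ry@0 = -2720.0689 N
  Ry@2 = +5651.2389 N

257.675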